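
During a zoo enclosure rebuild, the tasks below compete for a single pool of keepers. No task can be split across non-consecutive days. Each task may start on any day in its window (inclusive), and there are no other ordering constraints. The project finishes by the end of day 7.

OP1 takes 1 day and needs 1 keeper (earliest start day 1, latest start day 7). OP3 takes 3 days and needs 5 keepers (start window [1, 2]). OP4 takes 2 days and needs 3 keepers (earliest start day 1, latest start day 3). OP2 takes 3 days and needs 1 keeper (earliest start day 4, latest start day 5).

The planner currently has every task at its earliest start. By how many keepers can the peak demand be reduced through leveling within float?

Early-start peak: d1:9  d2:8  d3:5  d4:1  d5:1  d6:1  d7:0 ⇒ 9.
Leveled (OP1@1, OP3@1, OP4@2, OP2@4): d1:6  d2:8  d3:8  d4:1  d5:1  d6:1  d7:0 ⇒ 8.
Reduction 9 − 8 = 1.

1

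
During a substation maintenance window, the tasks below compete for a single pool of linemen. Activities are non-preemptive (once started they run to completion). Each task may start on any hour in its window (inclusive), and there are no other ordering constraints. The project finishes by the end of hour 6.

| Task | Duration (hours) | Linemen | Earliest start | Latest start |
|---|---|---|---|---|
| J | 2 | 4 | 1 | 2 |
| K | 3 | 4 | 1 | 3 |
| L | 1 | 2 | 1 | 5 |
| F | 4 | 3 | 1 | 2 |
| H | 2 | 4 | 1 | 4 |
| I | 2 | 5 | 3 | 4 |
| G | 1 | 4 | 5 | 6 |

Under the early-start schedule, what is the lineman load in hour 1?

At early start, hour 1 has: J, K, L, F, H.
Demand: 4 + 4 + 2 + 3 + 4 = 17.

17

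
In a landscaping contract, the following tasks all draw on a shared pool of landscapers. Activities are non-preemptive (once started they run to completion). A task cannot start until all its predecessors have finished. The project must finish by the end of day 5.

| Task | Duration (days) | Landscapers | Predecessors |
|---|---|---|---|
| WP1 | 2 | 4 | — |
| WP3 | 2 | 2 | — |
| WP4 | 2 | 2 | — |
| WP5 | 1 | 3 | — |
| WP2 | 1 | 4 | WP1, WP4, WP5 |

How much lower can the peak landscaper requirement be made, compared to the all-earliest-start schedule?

Early-start peak: d1:11  d2:8  d3:4  d4:0  d5:0 ⇒ 11.
Leveled (WP1@1, WP3@1, WP4@3, WP5@3, WP2@5): d1:6  d2:6  d3:5  d4:2  d5:4 ⇒ 6.
Reduction 11 − 6 = 5.

5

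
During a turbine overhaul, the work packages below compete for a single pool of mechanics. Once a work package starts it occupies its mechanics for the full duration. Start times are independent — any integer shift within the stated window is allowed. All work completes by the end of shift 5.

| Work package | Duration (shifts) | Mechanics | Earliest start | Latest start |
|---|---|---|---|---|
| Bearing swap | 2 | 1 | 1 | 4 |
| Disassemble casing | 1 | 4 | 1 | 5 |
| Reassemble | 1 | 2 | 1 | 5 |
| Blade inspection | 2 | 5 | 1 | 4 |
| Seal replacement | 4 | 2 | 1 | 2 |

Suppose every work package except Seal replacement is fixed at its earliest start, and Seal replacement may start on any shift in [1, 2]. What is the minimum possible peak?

Seal replacement@1: s1:14  s2:8  s3:2  s4:2  s5:0 → peak 14
Seal replacement@2: s1:12  s2:8  s3:2  s4:2  s5:2 → peak 12
Best is Seal replacement@2, peak 12.

12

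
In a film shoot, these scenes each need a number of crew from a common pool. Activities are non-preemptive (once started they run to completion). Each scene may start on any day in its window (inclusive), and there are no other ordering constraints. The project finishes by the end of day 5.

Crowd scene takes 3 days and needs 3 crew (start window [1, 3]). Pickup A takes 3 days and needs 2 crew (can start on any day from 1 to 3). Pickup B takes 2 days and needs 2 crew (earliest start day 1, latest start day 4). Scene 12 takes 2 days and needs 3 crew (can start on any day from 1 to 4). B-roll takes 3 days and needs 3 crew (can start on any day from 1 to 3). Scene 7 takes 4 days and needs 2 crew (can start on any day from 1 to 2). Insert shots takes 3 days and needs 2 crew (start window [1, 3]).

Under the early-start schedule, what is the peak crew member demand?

Early-start schedule: Crowd scene@1, Pickup A@1, Pickup B@1, Scene 12@1, B-roll@1, Scene 7@1, Insert shots@1.
Load per day: day 1: 17, day 2: 17, day 3: 12, day 4: 2, day 5: 0.
Peak is 17.

17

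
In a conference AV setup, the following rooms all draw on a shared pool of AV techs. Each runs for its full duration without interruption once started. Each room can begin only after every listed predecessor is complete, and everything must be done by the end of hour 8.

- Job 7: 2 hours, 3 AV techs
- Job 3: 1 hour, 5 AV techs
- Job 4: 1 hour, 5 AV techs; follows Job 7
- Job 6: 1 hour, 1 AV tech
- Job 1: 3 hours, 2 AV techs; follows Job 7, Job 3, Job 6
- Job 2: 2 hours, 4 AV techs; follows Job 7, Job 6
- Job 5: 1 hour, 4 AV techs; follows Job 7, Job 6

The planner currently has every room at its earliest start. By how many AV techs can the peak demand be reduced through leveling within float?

Early-start peak: h1:9  h2:3  h3:15  h4:6  h5:2  h6:0  h7:0  h8:0 ⇒ 15.
Leveled (Job 7@1, Job 3@3, Job 4@4, Job 6@1, Job 1@5, Job 2@5, Job 5@7): h1:4  h2:3  h3:5  h4:5  h5:6  h6:6  h7:6  h8:0 ⇒ 6.
Reduction 15 − 6 = 9.

9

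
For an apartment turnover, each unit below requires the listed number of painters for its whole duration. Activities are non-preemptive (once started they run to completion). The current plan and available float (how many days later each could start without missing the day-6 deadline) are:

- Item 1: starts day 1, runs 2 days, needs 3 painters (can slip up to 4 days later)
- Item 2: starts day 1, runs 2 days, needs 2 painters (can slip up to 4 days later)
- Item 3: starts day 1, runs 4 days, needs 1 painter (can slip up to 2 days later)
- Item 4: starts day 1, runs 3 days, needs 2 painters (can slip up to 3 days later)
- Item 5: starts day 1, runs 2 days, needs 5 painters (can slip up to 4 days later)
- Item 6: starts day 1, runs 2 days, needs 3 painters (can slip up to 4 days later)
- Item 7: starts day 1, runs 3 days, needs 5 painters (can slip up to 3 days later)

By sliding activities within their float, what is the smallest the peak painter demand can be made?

Early-start (Item 1@1, Item 2@1, Item 3@1, Item 4@1, Item 5@1, Item 6@1, Item 7@1) gives peak 21: d1:21  d2:21  d3:8  d4:1  d5:0  d6:0.
Shift Item 2→4, Item 4→4, Item 5→5, Item 6→3.
Schedule Item 1@1, Item 2@4, Item 3@1, Item 4@4, Item 5@5, Item 6@3, Item 7@1: d1:9  d2:9  d3:9  d4:8  d5:9  d6:7 — peak 9.
Total painter-days = 51 over 6 days ⇒ peak ≥ ⌈51/6⌉ = 9, so 9 is optimal.

9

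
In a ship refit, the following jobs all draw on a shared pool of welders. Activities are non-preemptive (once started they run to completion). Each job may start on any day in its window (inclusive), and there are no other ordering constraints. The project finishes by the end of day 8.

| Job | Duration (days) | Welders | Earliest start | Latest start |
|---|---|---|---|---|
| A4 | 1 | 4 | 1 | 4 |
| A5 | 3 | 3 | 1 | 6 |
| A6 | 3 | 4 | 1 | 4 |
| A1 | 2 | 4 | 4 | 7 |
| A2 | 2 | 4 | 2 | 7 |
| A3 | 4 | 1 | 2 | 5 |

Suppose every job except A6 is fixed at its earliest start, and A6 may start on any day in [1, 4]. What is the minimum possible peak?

9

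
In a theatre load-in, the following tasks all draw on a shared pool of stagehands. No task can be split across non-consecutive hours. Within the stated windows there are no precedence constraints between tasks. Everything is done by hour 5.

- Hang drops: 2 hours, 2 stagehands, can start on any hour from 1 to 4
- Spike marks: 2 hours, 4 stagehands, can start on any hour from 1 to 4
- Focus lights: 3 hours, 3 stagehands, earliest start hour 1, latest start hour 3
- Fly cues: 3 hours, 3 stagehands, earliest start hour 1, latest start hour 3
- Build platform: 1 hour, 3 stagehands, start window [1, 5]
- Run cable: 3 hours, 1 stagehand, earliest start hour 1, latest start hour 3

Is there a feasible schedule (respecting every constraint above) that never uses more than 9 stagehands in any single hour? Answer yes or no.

yes

Schedule Hang drops@1, Spike marks@4, Focus lights@1, Fly cues@1, Build platform@4, Run cable@3: h1:8  h2:8  h3:7  h4:8  h5:5 — peak 8 ≤ 9.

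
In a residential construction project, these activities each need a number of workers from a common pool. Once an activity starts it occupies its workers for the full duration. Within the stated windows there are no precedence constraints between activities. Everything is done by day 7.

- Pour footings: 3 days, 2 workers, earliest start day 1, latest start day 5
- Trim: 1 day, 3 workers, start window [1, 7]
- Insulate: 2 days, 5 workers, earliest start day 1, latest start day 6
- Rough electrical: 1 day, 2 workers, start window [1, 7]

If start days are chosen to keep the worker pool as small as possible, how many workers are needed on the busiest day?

5

Early-start (Pour footings@1, Trim@1, Insulate@1, Rough electrical@1) gives peak 12: d1:12  d2:7  d3:2  d4:0  d5:0  d6:0  d7:0.
Shift Insulate→4, Rough electrical→2.
Schedule Pour footings@1, Trim@1, Insulate@4, Rough electrical@2: d1:5  d2:4  d3:2  d4:5  d5:5  d6:0  d7:0 — peak 5.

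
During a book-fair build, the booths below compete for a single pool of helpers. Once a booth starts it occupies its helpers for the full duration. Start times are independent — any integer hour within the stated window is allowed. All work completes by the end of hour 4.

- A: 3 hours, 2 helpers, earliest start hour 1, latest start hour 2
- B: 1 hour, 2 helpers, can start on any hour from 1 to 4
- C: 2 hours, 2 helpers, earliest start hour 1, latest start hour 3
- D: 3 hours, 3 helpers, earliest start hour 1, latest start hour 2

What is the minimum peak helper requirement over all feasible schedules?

Early-start (A@1, B@1, C@1, D@1) gives peak 9: h1:9  h2:7  h3:5  h4:0.
Shift D→2.
Schedule A@1, B@1, C@1, D@2: h1:6  h2:7  h3:5  h4:3 — peak 7.

7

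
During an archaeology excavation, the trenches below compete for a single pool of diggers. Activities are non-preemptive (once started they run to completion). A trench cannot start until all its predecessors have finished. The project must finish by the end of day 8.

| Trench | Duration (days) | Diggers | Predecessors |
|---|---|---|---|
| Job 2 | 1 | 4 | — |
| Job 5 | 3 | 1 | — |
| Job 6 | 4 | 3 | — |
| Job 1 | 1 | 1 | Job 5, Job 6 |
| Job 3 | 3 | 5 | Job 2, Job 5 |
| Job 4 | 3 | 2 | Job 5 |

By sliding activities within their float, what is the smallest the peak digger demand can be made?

7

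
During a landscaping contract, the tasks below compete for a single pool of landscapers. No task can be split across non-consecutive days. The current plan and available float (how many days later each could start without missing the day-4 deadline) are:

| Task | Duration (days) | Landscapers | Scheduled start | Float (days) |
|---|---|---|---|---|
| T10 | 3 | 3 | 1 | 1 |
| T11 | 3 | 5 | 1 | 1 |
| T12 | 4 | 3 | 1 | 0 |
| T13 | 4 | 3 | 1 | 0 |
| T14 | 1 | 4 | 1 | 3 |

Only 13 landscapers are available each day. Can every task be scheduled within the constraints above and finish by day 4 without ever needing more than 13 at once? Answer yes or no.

The minimum achievable peak is 14; 13 < 14, so no feasible schedule stays within the cap.

no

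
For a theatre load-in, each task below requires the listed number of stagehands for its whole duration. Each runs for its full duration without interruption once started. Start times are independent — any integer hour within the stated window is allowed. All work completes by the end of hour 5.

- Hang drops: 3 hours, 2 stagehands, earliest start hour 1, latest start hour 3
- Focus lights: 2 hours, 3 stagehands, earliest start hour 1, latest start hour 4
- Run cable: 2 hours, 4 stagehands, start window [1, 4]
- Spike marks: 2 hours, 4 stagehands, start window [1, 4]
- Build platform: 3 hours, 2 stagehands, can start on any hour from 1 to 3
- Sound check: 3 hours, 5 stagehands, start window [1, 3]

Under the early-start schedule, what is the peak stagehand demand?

Early-start schedule: Hang drops@1, Focus lights@1, Run cable@1, Spike marks@1, Build platform@1, Sound check@1.
Load per hour: hour 1: 20, hour 2: 20, hour 3: 9, hour 4: 0, hour 5: 0.
Peak is 20.

20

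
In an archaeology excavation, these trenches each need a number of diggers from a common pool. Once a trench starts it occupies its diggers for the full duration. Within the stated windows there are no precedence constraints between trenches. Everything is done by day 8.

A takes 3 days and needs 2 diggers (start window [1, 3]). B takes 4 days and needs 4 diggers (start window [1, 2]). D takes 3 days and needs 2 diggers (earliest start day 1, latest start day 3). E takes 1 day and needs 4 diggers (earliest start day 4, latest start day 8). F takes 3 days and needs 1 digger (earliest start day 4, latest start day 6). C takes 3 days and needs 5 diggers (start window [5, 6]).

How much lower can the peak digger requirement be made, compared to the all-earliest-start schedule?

Early-start peak: d1:8  d2:8  d3:8  d4:9  d5:6  d6:6  d7:5  d8:0 ⇒ 9.
Leveled (A@1, B@1, D@1, E@4, F@5, C@5): d1:8  d2:8  d3:8  d4:8  d5:6  d6:6  d7:6  d8:0 ⇒ 8.
Reduction 9 − 8 = 1.

1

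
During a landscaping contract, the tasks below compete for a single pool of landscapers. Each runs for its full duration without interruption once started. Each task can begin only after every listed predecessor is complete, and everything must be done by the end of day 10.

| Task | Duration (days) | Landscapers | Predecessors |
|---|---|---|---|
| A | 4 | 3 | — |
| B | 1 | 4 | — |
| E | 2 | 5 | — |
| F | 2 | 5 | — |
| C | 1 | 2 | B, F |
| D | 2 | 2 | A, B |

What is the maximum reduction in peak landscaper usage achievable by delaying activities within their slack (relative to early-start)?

Early-start peak: d1:17  d2:13  d3:5  d4:3  d5:2  d6:2  d7:0  d8:0  d9:0  d10:0 ⇒ 17.
Leveled (A@1, B@1, E@5, F@7, C@9, D@5): d1:7  d2:3  d3:3  d4:3  d5:7  d6:7  d7:5  d8:5  d9:2  d10:0 ⇒ 7.
Reduction 17 − 7 = 10.

10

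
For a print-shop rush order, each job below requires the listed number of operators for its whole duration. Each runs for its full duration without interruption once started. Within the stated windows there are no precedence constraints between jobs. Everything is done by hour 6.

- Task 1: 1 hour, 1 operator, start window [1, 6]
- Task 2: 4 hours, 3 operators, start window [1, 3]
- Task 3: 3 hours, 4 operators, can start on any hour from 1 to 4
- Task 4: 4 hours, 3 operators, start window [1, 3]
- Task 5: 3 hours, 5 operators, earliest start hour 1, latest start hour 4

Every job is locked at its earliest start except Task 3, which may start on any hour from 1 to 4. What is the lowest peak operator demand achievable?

Task 3@1: h1:16  h2:15  h3:15  h4:6  h5:0  h6:0 → peak 16
Task 3@2: h1:12  h2:15  h3:15  h4:10  h5:0  h6:0 → peak 15
Task 3@3: h1:12  h2:11  h3:15  h4:10  h5:4  h6:0 → peak 15
Task 3@4: h1:12  h2:11  h3:11  h4:10  h5:4  h6:4 → peak 12
Best is Task 3@4, peak 12.

12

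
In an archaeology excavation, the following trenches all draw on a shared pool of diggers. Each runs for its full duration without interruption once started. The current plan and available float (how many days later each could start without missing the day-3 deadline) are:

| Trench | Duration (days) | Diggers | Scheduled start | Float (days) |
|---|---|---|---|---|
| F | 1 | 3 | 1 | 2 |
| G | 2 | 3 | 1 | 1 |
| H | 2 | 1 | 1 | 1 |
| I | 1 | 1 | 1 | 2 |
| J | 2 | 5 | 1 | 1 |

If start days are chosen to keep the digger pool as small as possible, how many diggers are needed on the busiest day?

Early-start (F@1, G@1, H@1, I@1, J@1) gives peak 13: d1:13  d2:9  d3:0.
Shift J→2.
Schedule F@1, G@1, H@1, I@1, J@2: d1:8  d2:9  d3:5 — peak 9.

9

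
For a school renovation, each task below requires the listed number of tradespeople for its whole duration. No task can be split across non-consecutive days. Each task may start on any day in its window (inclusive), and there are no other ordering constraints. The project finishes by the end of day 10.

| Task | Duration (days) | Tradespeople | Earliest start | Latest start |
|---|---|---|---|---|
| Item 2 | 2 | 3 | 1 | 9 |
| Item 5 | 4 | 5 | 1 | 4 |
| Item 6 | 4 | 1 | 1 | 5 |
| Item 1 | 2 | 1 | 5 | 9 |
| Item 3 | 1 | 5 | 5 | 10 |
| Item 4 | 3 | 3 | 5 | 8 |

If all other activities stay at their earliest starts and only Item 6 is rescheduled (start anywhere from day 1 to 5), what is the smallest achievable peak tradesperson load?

9

Item 6@1: d1:9  d2:9  d3:6  d4:6  d5:9  d6:4  d7:3  d8:0  d9:0  d10:0 → peak 9
Item 6@2: d1:8  d2:9  d3:6  d4:6  d5:10  d6:4  d7:3  d8:0  d9:0  d10:0 → peak 10
Item 6@3: d1:8  d2:8  d3:6  d4:6  d5:10  d6:5  d7:3  d8:0  d9:0  d10:0 → peak 10
Item 6@4: d1:8  d2:8  d3:5  d4:6  d5:10  d6:5  d7:4  d8:0  d9:0  d10:0 → peak 10
Item 6@5: d1:8  d2:8  d3:5  d4:5  d5:10  d6:5  d7:4  d8:1  d9:0  d10:0 → peak 10
Best is Item 6@1, peak 9.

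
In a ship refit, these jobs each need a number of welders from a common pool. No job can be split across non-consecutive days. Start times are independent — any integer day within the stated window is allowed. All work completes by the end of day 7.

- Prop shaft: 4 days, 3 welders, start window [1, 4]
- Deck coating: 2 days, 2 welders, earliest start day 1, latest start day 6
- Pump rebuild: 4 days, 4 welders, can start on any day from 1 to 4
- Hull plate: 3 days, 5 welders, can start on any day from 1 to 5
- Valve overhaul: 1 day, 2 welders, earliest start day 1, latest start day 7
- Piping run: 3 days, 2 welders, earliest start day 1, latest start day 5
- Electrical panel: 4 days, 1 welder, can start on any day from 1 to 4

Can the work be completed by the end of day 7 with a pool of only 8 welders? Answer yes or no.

no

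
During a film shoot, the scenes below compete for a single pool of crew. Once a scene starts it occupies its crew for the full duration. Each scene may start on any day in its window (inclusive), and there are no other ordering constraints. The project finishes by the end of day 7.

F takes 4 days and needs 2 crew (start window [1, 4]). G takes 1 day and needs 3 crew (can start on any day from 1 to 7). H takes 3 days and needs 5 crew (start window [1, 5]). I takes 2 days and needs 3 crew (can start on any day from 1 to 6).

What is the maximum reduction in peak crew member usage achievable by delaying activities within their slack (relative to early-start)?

8

Early-start peak: d1:13  d2:10  d3:7  d4:2  d5:0  d6:0  d7:0 ⇒ 13.
Leveled (F@1, G@1, H@5, I@2): d1:5  d2:5  d3:5  d4:2  d5:5  d6:5  d7:5 ⇒ 5.
Reduction 13 − 5 = 8.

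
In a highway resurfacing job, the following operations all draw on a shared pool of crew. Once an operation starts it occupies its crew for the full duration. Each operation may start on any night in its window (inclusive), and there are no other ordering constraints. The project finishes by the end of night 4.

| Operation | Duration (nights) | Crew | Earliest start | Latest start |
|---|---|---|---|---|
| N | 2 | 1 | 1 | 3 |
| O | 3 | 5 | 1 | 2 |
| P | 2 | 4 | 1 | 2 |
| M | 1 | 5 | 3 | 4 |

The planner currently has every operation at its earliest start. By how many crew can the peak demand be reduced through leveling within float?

1

Early-start peak: n1:10  n2:10  n3:10  n4:0 ⇒ 10.
Leveled (N@3, O@1, P@1, M@4): n1:9  n2:9  n3:6  n4:6 ⇒ 9.
Reduction 10 − 9 = 1.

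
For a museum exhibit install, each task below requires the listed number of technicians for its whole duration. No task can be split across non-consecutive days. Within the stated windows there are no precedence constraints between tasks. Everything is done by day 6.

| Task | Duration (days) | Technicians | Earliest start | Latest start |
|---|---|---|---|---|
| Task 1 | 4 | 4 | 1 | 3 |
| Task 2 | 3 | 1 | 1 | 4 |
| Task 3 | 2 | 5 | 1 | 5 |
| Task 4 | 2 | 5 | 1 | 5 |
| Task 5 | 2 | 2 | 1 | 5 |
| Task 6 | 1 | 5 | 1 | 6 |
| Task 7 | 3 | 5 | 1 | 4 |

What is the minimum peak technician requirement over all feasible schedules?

11

Early-start (Task 1@1, Task 2@1, Task 3@1, Task 4@1, Task 5@1, Task 6@1, Task 7@1) gives peak 27: d1:27  d2:22  d3:10  d4:4  d5:0  d6:0.
Shift Task 2→3, Task 4→5, Task 6→3, Task 7→4.
Schedule Task 1@1, Task 2@3, Task 3@1, Task 4@5, Task 5@1, Task 6@3, Task 7@4: d1:11  d2:11  d3:10  d4:10  d5:11  d6:10 — peak 11.
Total technician-days = 63 over 6 days ⇒ peak ≥ ⌈63/6⌉ = 11, so 11 is optimal.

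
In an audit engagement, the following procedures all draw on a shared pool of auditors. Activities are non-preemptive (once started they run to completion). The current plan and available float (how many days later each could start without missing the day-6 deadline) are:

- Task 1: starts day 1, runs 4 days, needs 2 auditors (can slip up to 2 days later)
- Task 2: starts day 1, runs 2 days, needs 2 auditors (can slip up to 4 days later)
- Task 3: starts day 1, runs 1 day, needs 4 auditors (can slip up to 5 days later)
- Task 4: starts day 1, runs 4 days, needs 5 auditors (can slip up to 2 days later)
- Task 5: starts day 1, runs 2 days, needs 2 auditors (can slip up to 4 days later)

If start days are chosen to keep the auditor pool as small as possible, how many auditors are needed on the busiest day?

8

Early-start (Task 1@1, Task 2@1, Task 3@1, Task 4@1, Task 5@1) gives peak 15: d1:15  d2:11  d3:7  d4:7  d5:0  d6:0.
Shift Task 4→3, Task 5→5.
Schedule Task 1@1, Task 2@1, Task 3@1, Task 4@3, Task 5@5: d1:8  d2:4  d3:7  d4:7  d5:7  d6:7 — peak 8.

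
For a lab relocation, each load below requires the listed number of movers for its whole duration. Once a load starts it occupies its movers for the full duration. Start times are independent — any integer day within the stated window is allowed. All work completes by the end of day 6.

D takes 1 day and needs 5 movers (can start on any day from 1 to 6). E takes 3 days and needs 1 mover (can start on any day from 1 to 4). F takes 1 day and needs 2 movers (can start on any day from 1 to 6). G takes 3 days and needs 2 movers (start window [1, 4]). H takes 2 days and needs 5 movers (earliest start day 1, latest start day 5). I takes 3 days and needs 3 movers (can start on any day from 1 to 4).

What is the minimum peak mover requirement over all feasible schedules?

7

Early-start (D@1, E@1, F@1, G@1, H@1, I@1) gives peak 18: d1:18  d2:11  d3:6  d4:0  d5:0  d6:0.
Shift F→2, G→3, H→5, I→2.
Schedule D@1, E@1, F@2, G@3, H@5, I@2: d1:6  d2:6  d3:6  d4:5  d5:7  d6:5 — peak 7.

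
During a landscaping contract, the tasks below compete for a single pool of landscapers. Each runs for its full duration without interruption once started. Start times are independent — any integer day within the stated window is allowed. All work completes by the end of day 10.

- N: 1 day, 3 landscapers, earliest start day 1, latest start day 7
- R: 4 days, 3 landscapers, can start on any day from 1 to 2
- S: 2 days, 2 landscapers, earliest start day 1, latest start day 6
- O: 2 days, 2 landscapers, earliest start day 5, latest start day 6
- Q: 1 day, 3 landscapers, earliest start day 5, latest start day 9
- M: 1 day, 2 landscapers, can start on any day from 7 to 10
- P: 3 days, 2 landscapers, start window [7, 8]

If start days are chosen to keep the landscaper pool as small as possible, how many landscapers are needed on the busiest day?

Early-start (N@1, R@1, S@1, O@5, Q@5, M@7, P@7) gives peak 8: d1:8  d2:5  d3:3  d4:3  d5:5  d6:2  d7:4  d8:2  d9:2  d10:0.
Shift R→2, Q→6.
Schedule N@1, R@2, S@1, O@5, Q@6, M@7, P@7: d1:5  d2:5  d3:3  d4:3  d5:5  d6:5  d7:4  d8:2  d9:2  d10:0 — peak 5.

5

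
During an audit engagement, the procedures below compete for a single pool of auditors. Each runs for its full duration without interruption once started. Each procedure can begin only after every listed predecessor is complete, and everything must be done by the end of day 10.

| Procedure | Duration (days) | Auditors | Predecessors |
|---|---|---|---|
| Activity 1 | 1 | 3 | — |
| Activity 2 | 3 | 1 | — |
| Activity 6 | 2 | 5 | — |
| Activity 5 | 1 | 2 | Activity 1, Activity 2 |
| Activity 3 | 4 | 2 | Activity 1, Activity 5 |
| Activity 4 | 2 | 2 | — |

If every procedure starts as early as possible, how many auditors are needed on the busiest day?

11

Early-start schedule: Activity 1@1, Activity 2@1, Activity 6@1, Activity 5@4, Activity 3@5, Activity 4@1.
Load per day: day 1: 11, day 2: 8, day 3: 1, day 4: 2, day 5: 2, day 6: 2, day 7: 2, day 8: 2, day 9: 0, day 10: 0.
Peak is 11.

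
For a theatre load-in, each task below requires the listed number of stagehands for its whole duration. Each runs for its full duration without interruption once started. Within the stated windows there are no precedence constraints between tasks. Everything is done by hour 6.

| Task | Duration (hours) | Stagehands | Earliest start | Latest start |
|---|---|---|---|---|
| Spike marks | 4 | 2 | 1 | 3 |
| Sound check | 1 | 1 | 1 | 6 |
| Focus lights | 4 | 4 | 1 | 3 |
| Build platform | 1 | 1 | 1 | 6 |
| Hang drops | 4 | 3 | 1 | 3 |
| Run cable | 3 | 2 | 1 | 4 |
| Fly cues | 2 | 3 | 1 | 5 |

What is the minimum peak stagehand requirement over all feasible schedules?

11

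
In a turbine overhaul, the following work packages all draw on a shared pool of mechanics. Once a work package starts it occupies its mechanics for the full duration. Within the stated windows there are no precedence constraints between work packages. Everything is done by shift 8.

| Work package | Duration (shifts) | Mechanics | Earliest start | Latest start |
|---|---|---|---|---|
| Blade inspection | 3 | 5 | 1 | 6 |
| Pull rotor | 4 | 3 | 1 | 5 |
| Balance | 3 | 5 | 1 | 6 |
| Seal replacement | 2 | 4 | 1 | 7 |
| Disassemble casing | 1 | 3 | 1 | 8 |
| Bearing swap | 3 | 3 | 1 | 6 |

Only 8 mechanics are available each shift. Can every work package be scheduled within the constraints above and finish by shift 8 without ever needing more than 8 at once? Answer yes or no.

yes

Schedule Blade inspection@1, Pull rotor@1, Balance@4, Seal replacement@7, Disassemble casing@5, Bearing swap@6: s1:8  s2:8  s3:8  s4:8  s5:8  s6:8  s7:7  s8:7 — peak 8 ≤ 8.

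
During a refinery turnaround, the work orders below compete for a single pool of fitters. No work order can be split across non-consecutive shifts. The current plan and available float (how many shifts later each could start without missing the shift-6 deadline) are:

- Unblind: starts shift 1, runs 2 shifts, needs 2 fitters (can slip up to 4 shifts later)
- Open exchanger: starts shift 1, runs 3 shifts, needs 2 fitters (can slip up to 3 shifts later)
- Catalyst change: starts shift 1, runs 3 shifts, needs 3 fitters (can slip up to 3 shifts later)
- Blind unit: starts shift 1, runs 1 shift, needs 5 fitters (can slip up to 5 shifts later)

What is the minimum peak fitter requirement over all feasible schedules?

Early-start (Unblind@1, Open exchanger@1, Catalyst change@1, Blind unit@1) gives peak 12: s1:12  s2:7  s3:5  s4:0  s5:0  s6:0.
Shift Catalyst change→3, Blind unit→6.
Schedule Unblind@1, Open exchanger@1, Catalyst change@3, Blind unit@6: s1:4  s2:4  s3:5  s4:3  s5:3  s6:5 — peak 5.

5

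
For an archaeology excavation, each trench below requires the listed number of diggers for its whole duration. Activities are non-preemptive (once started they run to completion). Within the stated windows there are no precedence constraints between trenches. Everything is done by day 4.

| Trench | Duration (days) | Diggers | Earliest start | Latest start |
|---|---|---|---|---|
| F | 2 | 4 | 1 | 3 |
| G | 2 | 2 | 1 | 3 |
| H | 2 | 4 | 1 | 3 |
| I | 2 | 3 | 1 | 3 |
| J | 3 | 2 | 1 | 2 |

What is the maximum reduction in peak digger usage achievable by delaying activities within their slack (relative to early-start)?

6

Early-start peak: d1:15  d2:15  d3:2  d4:0 ⇒ 15.
Leveled (F@1, G@1, H@3, I@3, J@1): d1:8  d2:8  d3:9  d4:7 ⇒ 9.
Reduction 15 − 9 = 6.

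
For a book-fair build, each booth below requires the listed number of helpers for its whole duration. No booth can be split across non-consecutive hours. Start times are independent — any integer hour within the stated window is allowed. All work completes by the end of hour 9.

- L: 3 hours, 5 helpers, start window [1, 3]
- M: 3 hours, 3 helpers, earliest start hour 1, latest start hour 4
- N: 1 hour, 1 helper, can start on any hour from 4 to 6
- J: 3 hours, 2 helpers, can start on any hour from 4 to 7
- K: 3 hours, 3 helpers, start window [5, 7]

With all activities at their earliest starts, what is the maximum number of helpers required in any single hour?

8

Early-start schedule: L@1, M@1, N@4, J@4, K@5.
Load per hour: hour 1: 8, hour 2: 8, hour 3: 8, hour 4: 3, hour 5: 5, hour 6: 5, hour 7: 3, hour 8: 0, hour 9: 0.
Peak is 8.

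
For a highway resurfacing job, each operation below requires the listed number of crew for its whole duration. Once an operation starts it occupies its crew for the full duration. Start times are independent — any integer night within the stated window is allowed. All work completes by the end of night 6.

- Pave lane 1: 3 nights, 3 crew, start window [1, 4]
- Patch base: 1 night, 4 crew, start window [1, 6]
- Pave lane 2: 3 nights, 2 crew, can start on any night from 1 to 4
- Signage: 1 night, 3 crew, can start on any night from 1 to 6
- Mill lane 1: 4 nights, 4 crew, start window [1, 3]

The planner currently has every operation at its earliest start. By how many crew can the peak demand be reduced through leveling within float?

9

Early-start peak: n1:16  n2:9  n3:9  n4:4  n5:0  n6:0 ⇒ 16.
Leveled (Pave lane 1@1, Patch base@1, Pave lane 2@4, Signage@2, Mill lane 1@3): n1:7  n2:6  n3:7  n4:6  n5:6  n6:6 ⇒ 7.
Reduction 16 − 7 = 9.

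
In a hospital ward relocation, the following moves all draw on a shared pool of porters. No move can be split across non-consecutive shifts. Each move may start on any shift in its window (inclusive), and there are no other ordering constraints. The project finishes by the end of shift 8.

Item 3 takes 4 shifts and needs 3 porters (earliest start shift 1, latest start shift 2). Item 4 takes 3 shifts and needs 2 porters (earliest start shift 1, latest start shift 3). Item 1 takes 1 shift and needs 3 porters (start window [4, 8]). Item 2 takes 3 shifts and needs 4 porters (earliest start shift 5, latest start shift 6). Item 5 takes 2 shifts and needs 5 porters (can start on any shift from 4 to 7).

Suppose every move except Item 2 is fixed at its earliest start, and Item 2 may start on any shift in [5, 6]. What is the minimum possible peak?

Item 2@5: s1:5  s2:5  s3:5  s4:11  s5:9  s6:4  s7:4  s8:0 → peak 11
Item 2@6: s1:5  s2:5  s3:5  s4:11  s5:5  s6:4  s7:4  s8:4 → peak 11
Best is Item 2@5, peak 11.

11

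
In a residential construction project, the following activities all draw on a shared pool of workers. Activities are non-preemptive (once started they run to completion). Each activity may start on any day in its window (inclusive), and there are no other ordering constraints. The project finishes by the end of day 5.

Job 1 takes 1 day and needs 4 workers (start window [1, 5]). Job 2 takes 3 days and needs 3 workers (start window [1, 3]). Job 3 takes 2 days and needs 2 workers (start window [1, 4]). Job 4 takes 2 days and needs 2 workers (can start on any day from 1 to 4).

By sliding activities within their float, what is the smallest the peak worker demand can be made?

5

Early-start (Job 1@1, Job 2@1, Job 3@1, Job 4@1) gives peak 11: d1:11  d2:7  d3:3  d4:0  d5:0.
Shift Job 2→2, Job 3→2, Job 4→4.
Schedule Job 1@1, Job 2@2, Job 3@2, Job 4@4: d1:4  d2:5  d3:5  d4:5  d5:2 — peak 5.
Total worker-days = 21 over 5 days ⇒ peak ≥ ⌈21/5⌉ = 5, so 5 is optimal.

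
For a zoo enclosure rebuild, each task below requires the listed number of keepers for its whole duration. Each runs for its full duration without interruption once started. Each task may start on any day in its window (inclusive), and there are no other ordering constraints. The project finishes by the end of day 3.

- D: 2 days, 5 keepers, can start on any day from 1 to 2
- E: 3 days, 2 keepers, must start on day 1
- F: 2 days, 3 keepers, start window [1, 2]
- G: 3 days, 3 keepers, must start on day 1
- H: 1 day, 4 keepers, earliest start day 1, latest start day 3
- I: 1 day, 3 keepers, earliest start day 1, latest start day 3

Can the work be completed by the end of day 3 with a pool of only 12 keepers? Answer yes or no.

Total keeper-days = 38; over 3 days the average is 38/3 > 12, so some day must exceed 12.

no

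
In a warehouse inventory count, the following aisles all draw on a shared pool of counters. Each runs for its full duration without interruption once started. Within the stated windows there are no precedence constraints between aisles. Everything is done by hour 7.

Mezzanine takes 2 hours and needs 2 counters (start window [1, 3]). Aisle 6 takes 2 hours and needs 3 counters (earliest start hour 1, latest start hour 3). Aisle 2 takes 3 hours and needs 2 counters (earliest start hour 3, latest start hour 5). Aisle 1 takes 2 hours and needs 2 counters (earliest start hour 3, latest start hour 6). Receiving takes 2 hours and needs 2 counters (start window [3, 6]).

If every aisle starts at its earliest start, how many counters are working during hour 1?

5

At early start, hour 1 has: Mezzanine, Aisle 6.
Demand: 2 + 3 = 5.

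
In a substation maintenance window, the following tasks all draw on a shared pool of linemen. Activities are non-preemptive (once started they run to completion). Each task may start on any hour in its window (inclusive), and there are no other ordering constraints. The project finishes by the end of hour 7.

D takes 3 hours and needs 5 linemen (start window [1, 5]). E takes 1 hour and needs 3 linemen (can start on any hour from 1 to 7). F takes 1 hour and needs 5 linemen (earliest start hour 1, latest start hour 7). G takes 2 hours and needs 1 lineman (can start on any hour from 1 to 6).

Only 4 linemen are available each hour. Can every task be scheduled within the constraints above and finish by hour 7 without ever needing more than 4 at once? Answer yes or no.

no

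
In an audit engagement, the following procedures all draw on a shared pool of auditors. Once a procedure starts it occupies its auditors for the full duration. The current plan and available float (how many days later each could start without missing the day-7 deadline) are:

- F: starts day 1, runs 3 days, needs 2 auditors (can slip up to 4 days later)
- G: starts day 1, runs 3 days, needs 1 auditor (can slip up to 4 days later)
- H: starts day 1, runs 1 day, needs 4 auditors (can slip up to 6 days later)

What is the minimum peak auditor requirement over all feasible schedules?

Early-start (F@1, G@1, H@1) gives peak 7: d1:7  d2:3  d3:3  d4:0  d5:0  d6:0  d7:0.
Shift H→4.
Schedule F@1, G@1, H@4: d1:3  d2:3  d3:3  d4:4  d5:0  d6:0  d7:0 — peak 4.

4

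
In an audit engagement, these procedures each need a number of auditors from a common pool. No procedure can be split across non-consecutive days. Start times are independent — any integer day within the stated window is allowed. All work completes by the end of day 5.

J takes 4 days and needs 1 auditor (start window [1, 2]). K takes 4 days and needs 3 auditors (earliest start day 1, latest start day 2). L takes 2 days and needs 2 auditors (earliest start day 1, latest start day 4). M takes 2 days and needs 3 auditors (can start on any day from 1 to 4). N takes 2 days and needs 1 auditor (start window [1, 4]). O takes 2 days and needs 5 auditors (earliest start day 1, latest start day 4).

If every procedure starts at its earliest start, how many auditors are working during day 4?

At early start, day 4 has: J, K.
Demand: 1 + 3 = 4.

4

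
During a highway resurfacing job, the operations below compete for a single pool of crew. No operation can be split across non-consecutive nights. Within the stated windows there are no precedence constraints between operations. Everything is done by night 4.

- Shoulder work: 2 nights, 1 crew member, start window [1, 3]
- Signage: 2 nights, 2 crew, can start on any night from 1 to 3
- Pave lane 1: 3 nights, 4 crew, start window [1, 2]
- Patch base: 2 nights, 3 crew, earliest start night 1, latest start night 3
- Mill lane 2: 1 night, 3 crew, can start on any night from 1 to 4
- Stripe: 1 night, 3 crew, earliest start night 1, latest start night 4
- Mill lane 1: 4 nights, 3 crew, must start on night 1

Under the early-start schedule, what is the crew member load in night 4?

At early start, night 4 has: Mill lane 1.
Demand: 3 = 3.

3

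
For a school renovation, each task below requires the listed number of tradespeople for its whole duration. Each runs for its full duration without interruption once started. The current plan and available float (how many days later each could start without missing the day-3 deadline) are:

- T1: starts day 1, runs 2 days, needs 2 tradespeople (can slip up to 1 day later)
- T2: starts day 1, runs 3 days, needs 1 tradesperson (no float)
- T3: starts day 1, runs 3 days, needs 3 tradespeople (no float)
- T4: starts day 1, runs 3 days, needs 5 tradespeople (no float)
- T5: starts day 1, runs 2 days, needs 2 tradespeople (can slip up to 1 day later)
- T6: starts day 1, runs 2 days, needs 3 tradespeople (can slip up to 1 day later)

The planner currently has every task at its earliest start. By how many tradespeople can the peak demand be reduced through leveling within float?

0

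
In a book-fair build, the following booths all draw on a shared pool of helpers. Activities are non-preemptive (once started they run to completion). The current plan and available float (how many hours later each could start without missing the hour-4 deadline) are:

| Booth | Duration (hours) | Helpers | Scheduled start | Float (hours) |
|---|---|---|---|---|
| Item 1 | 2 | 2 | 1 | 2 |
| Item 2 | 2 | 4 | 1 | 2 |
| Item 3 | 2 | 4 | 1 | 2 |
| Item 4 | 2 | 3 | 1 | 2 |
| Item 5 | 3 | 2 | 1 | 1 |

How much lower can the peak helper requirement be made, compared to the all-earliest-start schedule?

6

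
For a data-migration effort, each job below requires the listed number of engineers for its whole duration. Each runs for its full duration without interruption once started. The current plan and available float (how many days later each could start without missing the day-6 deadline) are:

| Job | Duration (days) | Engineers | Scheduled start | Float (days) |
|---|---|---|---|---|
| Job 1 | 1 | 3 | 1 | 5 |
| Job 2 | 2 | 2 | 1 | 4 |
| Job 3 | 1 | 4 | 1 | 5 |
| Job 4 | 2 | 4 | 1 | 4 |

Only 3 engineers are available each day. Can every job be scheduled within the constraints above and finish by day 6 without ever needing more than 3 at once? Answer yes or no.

Total engineer-days = 19; over 6 days the average is 19/6 > 3, so some day must exceed 3.

no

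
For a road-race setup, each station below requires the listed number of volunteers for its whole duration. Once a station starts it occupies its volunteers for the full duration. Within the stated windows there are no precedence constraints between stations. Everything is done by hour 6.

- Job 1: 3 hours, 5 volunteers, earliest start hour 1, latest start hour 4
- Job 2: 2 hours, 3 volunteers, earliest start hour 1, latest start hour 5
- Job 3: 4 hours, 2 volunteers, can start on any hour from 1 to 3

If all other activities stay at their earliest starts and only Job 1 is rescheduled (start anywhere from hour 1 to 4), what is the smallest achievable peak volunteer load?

7

Job 1@1: h1:10  h2:10  h3:7  h4:2  h5:0  h6:0 → peak 10
Job 1@2: h1:5  h2:10  h3:7  h4:7  h5:0  h6:0 → peak 10
Job 1@3: h1:5  h2:5  h3:7  h4:7  h5:5  h6:0 → peak 7
Job 1@4: h1:5  h2:5  h3:2  h4:7  h5:5  h6:5 → peak 7
Best is Job 1@3, peak 7.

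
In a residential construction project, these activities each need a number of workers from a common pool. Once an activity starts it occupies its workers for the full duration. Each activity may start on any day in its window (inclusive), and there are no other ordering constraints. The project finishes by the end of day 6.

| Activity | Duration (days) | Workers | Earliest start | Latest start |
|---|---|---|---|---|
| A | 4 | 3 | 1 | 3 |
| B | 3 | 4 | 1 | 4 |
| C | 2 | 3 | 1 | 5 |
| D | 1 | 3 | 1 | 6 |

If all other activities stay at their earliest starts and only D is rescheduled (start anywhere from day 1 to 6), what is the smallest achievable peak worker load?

D@1: d1:13  d2:10  d3:7  d4:3  d5:0  d6:0 → peak 13
D@2: d1:10  d2:13  d3:7  d4:3  d5:0  d6:0 → peak 13
D@3: d1:10  d2:10  d3:10  d4:3  d5:0  d6:0 → peak 10
D@4: d1:10  d2:10  d3:7  d4:6  d5:0  d6:0 → peak 10
D@5: d1:10  d2:10  d3:7  d4:3  d5:3  d6:0 → peak 10
D@6: d1:10  d2:10  d3:7  d4:3  d5:0  d6:3 → peak 10
Best is D@3, peak 10.

10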